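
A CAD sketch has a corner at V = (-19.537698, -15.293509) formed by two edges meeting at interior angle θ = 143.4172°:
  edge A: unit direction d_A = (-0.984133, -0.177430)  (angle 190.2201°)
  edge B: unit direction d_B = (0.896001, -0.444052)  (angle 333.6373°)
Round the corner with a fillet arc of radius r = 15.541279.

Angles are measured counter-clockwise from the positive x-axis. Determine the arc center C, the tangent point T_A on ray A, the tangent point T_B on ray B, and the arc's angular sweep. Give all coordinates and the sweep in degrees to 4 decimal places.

bisector direction at 261.9287° = (-0.140405,-0.990094)
center distance |VC| = r/sin(θ/2) = 15.541279/sin(71.7086°) = 16.368328
C = V + |VC|·bis = (-21.8359,-31.4997)
T_A = V + ((C−V)·d_A)·d_A = V + 5.1372·d_A = (-24.5934,-16.2050)
T_B = V + ((C−V)·d_B)·d_B = V + 5.1372·d_B = (-14.9348,-17.5747)
sweep = 180° − θ = 36.5828°

center=(-21.8359,-31.4997) T_A=(-24.5934,-16.2050) T_B=(-14.9348,-17.5747) sweep=36.5828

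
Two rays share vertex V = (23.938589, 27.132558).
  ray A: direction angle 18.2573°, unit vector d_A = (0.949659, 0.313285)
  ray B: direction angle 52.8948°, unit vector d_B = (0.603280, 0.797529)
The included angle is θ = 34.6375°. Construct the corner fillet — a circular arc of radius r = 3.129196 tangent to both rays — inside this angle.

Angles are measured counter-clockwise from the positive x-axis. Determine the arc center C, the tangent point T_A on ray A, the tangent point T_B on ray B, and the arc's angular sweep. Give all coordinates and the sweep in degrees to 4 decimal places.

center=(32.4882,33.2481) T_A=(33.4685,30.2764) T_B=(29.9926,35.1359) sweep=145.3625

bisector direction at 35.5761° = (0.813344,0.581783)
center distance |VC| = r/sin(θ/2) = 3.129196/sin(17.3188°) = 10.511688
C = V + |VC|·bis = (32.4882,33.2481)
T_A = V + ((C−V)·d_A)·d_A = V + 10.0351·d_A = (33.4685,30.2764)
T_B = V + ((C−V)·d_B)·d_B = V + 10.0351·d_B = (29.9926,35.1359)
sweep = 180° − θ = 145.3625°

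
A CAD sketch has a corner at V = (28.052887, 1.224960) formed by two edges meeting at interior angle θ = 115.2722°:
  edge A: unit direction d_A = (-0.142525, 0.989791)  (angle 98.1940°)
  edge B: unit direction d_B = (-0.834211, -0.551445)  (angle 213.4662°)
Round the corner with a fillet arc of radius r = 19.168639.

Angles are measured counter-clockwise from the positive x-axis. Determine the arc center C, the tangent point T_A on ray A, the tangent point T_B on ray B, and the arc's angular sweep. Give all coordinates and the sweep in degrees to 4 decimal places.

bisector direction at 155.8301° = (-0.912335,0.409444)
center distance |VC| = r/sin(θ/2) = 19.168639/sin(57.6361°) = 22.693767
C = V + |VC|·bis = (7.3486,10.5168)
T_A = V + ((C−V)·d_A)·d_A = V + 12.1479·d_A = (26.3215,13.2488)
T_B = V + ((C−V)·d_B)·d_B = V + 12.1479·d_B = (17.9190,-5.4739)
sweep = 180° − θ = 64.7278°

center=(7.3486,10.5168) T_A=(26.3215,13.2488) T_B=(17.9190,-5.4739) sweep=64.7278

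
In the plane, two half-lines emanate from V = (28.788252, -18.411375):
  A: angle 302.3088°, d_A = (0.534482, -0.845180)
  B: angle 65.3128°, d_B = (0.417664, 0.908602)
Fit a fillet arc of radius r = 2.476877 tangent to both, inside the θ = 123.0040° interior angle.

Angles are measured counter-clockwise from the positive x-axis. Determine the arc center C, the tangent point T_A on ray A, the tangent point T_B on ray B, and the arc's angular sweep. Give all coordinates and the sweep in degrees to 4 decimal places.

bisector direction at 3.8108° = (0.997789,0.066462)
center distance |VC| = r/sin(θ/2) = 2.476877/sin(61.5020°) = 2.818368
C = V + |VC|·bis = (31.6004,-18.2241)
T_A = V + ((C−V)·d_A)·d_A = V + 1.3447·d_A = (29.5070,-19.5479)
T_B = V + ((C−V)·d_B)·d_B = V + 1.3447·d_B = (29.3499,-17.1896)
sweep = 180° − θ = 56.9960°

center=(31.6004,-18.2241) T_A=(29.5070,-19.5479) T_B=(29.3499,-17.1896) sweep=56.9960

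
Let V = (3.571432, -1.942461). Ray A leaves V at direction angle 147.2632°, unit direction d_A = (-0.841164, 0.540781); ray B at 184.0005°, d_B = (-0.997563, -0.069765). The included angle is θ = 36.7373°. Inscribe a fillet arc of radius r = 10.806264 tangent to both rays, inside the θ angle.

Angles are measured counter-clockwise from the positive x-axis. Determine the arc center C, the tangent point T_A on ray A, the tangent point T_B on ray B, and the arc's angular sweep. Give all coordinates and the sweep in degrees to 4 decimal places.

center=(-29.6474,6.5670) T_A=(-23.8036,15.6569) T_B=(-28.8935,-4.2129) sweep=143.2627

bisector direction at 165.6319° = (-0.968721,0.248151)
center distance |VC| = r/sin(θ/2) = 10.806264/sin(18.3686°) = 34.291470
C = V + |VC|·bis = (-29.6474,6.5670)
T_A = V + ((C−V)·d_A)·d_A = V + 32.5443·d_A = (-23.8036,15.6569)
T_B = V + ((C−V)·d_B)·d_B = V + 32.5443·d_B = (-28.8935,-4.2129)
sweep = 180° − θ = 143.2627°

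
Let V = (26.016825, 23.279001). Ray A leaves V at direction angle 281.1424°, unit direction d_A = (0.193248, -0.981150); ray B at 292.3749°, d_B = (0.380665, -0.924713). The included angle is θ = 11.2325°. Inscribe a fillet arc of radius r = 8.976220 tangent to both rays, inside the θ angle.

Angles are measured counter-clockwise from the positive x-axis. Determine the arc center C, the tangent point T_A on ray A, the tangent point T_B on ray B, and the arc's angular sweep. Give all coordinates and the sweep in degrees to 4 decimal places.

bisector direction at 286.7586° = (0.288341,-0.957528)
center distance |VC| = r/sin(θ/2) = 8.976220/sin(5.6162°) = 91.720283
C = V + |VC|·bis = (52.4635,-64.5457)
T_A = V + ((C−V)·d_A)·d_A = V + 91.2800·d_A = (43.6565,-66.2804)
T_B = V + ((C−V)·d_B)·d_B = V + 91.2800·d_B = (60.7640,-61.1288)
sweep = 180° − θ = 168.7675°

center=(52.4635,-64.5457) T_A=(43.6565,-66.2804) T_B=(60.7640,-61.1288) sweep=168.7675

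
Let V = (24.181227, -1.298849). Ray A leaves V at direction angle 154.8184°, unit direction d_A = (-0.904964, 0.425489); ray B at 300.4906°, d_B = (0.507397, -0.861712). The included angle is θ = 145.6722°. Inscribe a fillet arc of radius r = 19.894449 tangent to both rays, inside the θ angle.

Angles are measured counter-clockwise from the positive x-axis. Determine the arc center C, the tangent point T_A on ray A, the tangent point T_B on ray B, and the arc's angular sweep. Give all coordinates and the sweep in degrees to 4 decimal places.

bisector direction at 227.6545° = (-0.673600,-0.739096)
center distance |VC| = r/sin(θ/2) = 19.894449/sin(72.8361°) = 20.821757
C = V + |VC|·bis = (10.1557,-16.6881)
T_A = V + ((C−V)·d_A)·d_A = V + 6.1446·d_A = (18.6206,1.3156)
T_B = V + ((C−V)·d_B)·d_B = V + 6.1446·d_B = (27.2990,-6.5938)
sweep = 180° − θ = 34.3278°

center=(10.1557,-16.6881) T_A=(18.6206,1.3156) T_B=(27.2990,-6.5938) sweep=34.3278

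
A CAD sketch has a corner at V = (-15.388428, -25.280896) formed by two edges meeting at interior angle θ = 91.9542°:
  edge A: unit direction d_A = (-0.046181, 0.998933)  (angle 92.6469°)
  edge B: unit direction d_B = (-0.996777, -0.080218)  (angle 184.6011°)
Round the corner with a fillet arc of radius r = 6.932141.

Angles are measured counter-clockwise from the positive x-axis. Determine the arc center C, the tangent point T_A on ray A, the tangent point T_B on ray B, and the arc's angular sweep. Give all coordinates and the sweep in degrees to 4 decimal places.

center=(-22.6226,-18.9085) T_A=(-15.6978,-18.5884) T_B=(-22.0665,-25.8183) sweep=88.0458

bisector direction at 138.6240° = (-0.750388,0.660998)
center distance |VC| = r/sin(θ/2) = 6.932141/sin(45.9771°) = 9.640532
C = V + |VC|·bis = (-22.6226,-18.9085)
T_A = V + ((C−V)·d_A)·d_A = V + 6.6996·d_A = (-15.6978,-18.5884)
T_B = V + ((C−V)·d_B)·d_B = V + 6.6996·d_B = (-22.0665,-25.8183)
sweep = 180° − θ = 88.0458°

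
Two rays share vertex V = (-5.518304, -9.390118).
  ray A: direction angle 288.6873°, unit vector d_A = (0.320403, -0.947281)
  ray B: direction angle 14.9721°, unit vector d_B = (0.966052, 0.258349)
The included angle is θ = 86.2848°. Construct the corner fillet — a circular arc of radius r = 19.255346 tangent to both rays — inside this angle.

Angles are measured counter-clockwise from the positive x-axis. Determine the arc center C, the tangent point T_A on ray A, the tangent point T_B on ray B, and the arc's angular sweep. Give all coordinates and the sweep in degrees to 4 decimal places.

bisector direction at 331.8297° = (0.881548,-0.472094)
center distance |VC| = r/sin(θ/2) = 19.255346/sin(43.1424°) = 28.158751
C = V + |VC|·bis = (19.3050,-22.6837)
T_A = V + ((C−V)·d_A)·d_A = V + 20.5462·d_A = (1.0648,-28.8532)
T_B = V + ((C−V)·d_B)·d_B = V + 20.5462·d_B = (14.3304,-4.0820)
sweep = 180° − θ = 93.7152°

center=(19.3050,-22.6837) T_A=(1.0648,-28.8532) T_B=(14.3304,-4.0820) sweep=93.7152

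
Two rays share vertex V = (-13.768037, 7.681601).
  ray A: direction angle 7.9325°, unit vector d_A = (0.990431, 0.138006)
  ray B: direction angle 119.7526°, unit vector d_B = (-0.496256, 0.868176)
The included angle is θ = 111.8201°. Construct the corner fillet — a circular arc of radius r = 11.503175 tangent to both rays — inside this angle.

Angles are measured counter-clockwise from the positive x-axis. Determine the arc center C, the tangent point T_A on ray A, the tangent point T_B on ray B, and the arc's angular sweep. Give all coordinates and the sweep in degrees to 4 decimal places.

center=(-7.6448,20.1491) T_A=(-6.0572,8.7560) T_B=(-17.6315,14.4406) sweep=68.1799

bisector direction at 63.8426° = (0.440839,0.897586)
center distance |VC| = r/sin(θ/2) = 11.503175/sin(55.9100°) = 13.890062
C = V + |VC|·bis = (-7.6448,20.1491)
T_A = V + ((C−V)·d_A)·d_A = V + 7.7853·d_A = (-6.0572,8.7560)
T_B = V + ((C−V)·d_B)·d_B = V + 7.7853·d_B = (-17.6315,14.4406)
sweep = 180° − θ = 68.1799°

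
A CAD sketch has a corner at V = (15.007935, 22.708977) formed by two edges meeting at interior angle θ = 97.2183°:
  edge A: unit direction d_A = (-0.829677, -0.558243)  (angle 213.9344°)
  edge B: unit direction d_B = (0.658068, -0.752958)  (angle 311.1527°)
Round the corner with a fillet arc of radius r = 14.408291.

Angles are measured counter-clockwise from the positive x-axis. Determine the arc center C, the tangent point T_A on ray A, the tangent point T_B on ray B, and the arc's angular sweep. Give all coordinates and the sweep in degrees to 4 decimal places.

center=(12.5156,3.6659) T_A=(4.4723,15.6201) T_B=(23.3644,13.1475) sweep=82.7817

bisector direction at 262.5435° = (-0.129773,-0.991544)
center distance |VC| = r/sin(θ/2) = 14.408291/sin(48.6091°) = 19.205506
C = V + |VC|·bis = (12.5156,3.6659)
T_A = V + ((C−V)·d_A)·d_A = V + 12.6985·d_A = (4.4723,15.6201)
T_B = V + ((C−V)·d_B)·d_B = V + 12.6985·d_B = (23.3644,13.1475)
sweep = 180° − θ = 82.7817°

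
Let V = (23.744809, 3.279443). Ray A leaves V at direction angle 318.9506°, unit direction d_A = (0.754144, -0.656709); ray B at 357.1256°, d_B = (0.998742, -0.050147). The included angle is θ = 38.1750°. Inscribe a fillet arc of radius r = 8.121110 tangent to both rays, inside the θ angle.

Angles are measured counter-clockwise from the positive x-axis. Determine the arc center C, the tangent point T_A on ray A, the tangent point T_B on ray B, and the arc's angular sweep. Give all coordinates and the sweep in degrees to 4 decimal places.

bisector direction at 338.0381° = (0.927433,-0.373990)
center distance |VC| = r/sin(θ/2) = 8.121110/sin(19.0875°) = 24.834308
C = V + |VC|·bis = (46.7770,-6.0083)
T_A = V + ((C−V)·d_A)·d_A = V + 23.4689·d_A = (41.4437,-12.1328)
T_B = V + ((C−V)·d_B)·d_B = V + 23.4689·d_B = (47.1842,2.1026)
sweep = 180° − θ = 141.8250°

center=(46.7770,-6.0083) T_A=(41.4437,-12.1328) T_B=(47.1842,2.1026) sweep=141.8250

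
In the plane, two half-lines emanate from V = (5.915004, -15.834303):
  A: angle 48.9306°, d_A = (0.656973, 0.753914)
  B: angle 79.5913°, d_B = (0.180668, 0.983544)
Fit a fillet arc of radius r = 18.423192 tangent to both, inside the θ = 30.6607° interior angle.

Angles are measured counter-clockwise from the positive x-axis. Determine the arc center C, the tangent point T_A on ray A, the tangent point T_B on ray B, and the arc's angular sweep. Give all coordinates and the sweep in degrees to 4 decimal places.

center=(36.1767,46.9353) T_A=(50.0662,34.8317) T_B=(18.0566,50.2638) sweep=149.3393

bisector direction at 64.2609° = (0.434273,0.900781)
center distance |VC| = r/sin(θ/2) = 18.423192/sin(15.3303°) = 69.683475
C = V + |VC|·bis = (36.1767,46.9353)
T_A = V + ((C−V)·d_A)·d_A = V + 67.2040·d_A = (50.0662,34.8317)
T_B = V + ((C−V)·d_B)·d_B = V + 67.2040·d_B = (18.0566,50.2638)
sweep = 180° − θ = 149.3393°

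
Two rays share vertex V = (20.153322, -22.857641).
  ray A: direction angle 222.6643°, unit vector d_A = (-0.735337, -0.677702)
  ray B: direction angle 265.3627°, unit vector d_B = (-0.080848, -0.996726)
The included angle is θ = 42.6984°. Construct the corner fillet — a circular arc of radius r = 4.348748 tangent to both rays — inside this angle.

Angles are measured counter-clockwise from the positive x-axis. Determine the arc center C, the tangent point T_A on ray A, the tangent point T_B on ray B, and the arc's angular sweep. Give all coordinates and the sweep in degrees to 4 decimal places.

bisector direction at 244.0135° = (-0.438159,-0.898897)
center distance |VC| = r/sin(θ/2) = 4.348748/sin(21.3492°) = 11.945432
C = V + |VC|·bis = (14.9193,-33.5954)
T_A = V + ((C−V)·d_A)·d_A = V + 11.1257·d_A = (11.9722,-30.3976)
T_B = V + ((C−V)·d_B)·d_B = V + 11.1257·d_B = (19.2538,-33.9469)
sweep = 180° − θ = 137.3016°

center=(14.9193,-33.5954) T_A=(11.9722,-30.3976) T_B=(19.2538,-33.9469) sweep=137.3016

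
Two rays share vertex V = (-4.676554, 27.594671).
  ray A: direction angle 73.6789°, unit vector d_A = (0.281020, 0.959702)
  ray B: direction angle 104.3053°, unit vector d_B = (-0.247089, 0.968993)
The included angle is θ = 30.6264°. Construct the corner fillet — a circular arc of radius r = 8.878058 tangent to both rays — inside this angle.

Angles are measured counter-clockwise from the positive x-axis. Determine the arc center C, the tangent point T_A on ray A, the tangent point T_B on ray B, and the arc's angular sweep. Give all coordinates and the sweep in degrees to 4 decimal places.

bisector direction at 88.9921° = (0.017590,0.999845)
center distance |VC| = r/sin(θ/2) = 8.878058/sin(15.3132°) = 33.616877
C = V + |VC|·bis = (-4.0852,61.2063)
T_A = V + ((C−V)·d_A)·d_A = V + 32.4234·d_A = (4.4351,58.7114)
T_B = V + ((C−V)·d_B)·d_B = V + 32.4234·d_B = (-12.6880,59.0127)
sweep = 180° − θ = 149.3736°

center=(-4.0852,61.2063) T_A=(4.4351,58.7114) T_B=(-12.6880,59.0127) sweep=149.3736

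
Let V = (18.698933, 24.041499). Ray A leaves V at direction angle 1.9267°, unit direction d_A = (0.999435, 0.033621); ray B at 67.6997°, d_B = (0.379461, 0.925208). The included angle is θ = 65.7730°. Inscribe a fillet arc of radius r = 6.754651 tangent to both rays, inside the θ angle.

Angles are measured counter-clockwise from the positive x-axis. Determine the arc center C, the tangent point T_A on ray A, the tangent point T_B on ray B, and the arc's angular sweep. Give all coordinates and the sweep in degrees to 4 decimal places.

center=(28.9124,31.1436) T_A=(29.1395,24.3927) T_B=(22.6630,33.7067) sweep=114.2270

bisector direction at 34.8132° = (0.821018,0.570903)
center distance |VC| = r/sin(θ/2) = 6.754651/sin(32.8865°) = 12.440041
C = V + |VC|·bis = (28.9124,31.1436)
T_A = V + ((C−V)·d_A)·d_A = V + 10.4465·d_A = (29.1395,24.3927)
T_B = V + ((C−V)·d_B)·d_B = V + 10.4465·d_B = (22.6630,33.7067)
sweep = 180° − θ = 114.2270°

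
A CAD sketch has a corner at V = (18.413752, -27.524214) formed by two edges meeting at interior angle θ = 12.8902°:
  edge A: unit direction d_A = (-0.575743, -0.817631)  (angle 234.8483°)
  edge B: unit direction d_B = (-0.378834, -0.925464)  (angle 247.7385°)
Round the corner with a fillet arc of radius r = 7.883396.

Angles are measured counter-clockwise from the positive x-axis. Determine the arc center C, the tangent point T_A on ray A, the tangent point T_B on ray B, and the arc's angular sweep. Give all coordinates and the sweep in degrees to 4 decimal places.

bisector direction at 241.2934° = (-0.480325,-0.877091)
center distance |VC| = r/sin(θ/2) = 7.883396/sin(6.4451°) = 70.229989
C = V + |VC|·bis = (-15.3194,-89.1223)
T_A = V + ((C−V)·d_A)·d_A = V + 69.7861·d_A = (-21.7651,-84.5835)
T_B = V + ((C−V)·d_B)·d_B = V + 69.7861·d_B = (-8.0236,-92.1088)
sweep = 180° − θ = 167.1098°

center=(-15.3194,-89.1223) T_A=(-21.7651,-84.5835) T_B=(-8.0236,-92.1088) sweep=167.1098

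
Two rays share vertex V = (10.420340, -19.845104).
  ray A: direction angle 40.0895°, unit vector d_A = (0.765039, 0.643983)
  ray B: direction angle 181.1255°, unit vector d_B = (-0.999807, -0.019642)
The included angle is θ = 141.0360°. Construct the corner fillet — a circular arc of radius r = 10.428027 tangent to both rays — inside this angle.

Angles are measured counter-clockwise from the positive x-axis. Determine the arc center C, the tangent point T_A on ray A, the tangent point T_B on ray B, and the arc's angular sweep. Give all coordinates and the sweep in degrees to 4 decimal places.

bisector direction at 110.6075° = (-0.351964,0.936013)
center distance |VC| = r/sin(θ/2) = 10.428027/sin(70.5180°) = 11.061329
C = V + |VC|·bis = (6.5271,-9.4916)
T_A = V + ((C−V)·d_A)·d_A = V + 3.6891·d_A = (13.2426,-17.4694)
T_B = V + ((C−V)·d_B)·d_B = V + 3.6891·d_B = (6.7320,-19.9176)
sweep = 180° − θ = 38.9640°

center=(6.5271,-9.4916) T_A=(13.2426,-17.4694) T_B=(6.7320,-19.9176) sweep=38.9640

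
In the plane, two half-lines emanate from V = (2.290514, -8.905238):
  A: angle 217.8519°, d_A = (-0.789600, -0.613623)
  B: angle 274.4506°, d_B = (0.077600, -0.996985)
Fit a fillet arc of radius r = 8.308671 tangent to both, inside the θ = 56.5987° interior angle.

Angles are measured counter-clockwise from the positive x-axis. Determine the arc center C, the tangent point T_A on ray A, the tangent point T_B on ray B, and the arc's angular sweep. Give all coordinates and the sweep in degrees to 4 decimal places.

center=(-4.7956,-24.9348) T_A=(-9.8940,-18.3742) T_B=(3.4880,-24.2900) sweep=123.4013

bisector direction at 246.1513° = (-0.404324,-0.914616)
center distance |VC| = r/sin(θ/2) = 8.308671/sin(28.2994°) = 17.525950
C = V + |VC|·bis = (-4.7956,-24.9348)
T_A = V + ((C−V)·d_A)·d_A = V + 15.4313·d_A = (-9.8940,-18.3742)
T_B = V + ((C−V)·d_B)·d_B = V + 15.4313·d_B = (3.4880,-24.2900)
sweep = 180° − θ = 123.4013°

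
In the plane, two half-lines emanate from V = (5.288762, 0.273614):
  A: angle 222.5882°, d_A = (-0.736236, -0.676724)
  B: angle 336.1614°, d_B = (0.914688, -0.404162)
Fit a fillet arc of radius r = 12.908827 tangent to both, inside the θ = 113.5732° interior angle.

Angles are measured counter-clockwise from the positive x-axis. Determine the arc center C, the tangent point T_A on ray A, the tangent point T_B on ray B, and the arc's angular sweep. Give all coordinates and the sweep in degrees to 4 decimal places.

center=(7.8021,-14.9497) T_A=(-0.9336,-5.4458) T_B=(13.0193,-3.1422) sweep=66.4268

bisector direction at 279.3748° = (0.162892,-0.986644)
center distance |VC| = r/sin(θ/2) = 12.908827/sin(56.7866°) = 15.429438
C = V + |VC|·bis = (7.8021,-14.9497)
T_A = V + ((C−V)·d_A)·d_A = V + 8.4516·d_A = (-0.9336,-5.4458)
T_B = V + ((C−V)·d_B)·d_B = V + 8.4516·d_B = (13.0193,-3.1422)
sweep = 180° − θ = 66.4268°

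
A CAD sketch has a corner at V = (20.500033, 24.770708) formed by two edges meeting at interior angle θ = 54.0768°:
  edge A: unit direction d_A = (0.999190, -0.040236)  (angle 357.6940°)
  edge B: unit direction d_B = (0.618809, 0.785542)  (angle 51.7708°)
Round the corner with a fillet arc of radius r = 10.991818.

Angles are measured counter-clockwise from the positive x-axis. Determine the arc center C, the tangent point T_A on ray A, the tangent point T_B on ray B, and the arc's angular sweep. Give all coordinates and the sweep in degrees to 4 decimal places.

bisector direction at 24.7324° = (0.908272,0.418381)
center distance |VC| = r/sin(θ/2) = 10.991818/sin(27.0384°) = 24.179760
C = V + |VC|·bis = (42.4618,34.8871)
T_A = V + ((C−V)·d_A)·d_A = V + 21.5370·d_A = (42.0196,23.9041)
T_B = V + ((C−V)·d_B)·d_B = V + 21.5370·d_B = (33.8273,41.6889)
sweep = 180° − θ = 125.9232°

center=(42.4618,34.8871) T_A=(42.0196,23.9041) T_B=(33.8273,41.6889) sweep=125.9232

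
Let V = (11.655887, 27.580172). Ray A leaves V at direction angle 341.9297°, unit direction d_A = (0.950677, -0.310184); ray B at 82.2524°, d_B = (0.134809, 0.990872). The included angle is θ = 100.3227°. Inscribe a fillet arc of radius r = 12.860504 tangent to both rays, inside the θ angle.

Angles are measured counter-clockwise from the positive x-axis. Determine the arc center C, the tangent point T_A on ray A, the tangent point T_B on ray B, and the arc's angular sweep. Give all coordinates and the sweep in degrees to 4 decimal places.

center=(25.8455,36.4782) T_A=(21.8563,24.2520) T_B=(13.1023,38.2119) sweep=79.6773

bisector direction at 32.0910° = (0.847205,0.531266)
center distance |VC| = r/sin(θ/2) = 12.860504/sin(50.1613°) = 16.748685
C = V + |VC|·bis = (25.8455,36.4782)
T_A = V + ((C−V)·d_A)·d_A = V + 10.7297·d_A = (21.8563,24.2520)
T_B = V + ((C−V)·d_B)·d_B = V + 10.7297·d_B = (13.1023,38.2119)
sweep = 180° − θ = 79.6773°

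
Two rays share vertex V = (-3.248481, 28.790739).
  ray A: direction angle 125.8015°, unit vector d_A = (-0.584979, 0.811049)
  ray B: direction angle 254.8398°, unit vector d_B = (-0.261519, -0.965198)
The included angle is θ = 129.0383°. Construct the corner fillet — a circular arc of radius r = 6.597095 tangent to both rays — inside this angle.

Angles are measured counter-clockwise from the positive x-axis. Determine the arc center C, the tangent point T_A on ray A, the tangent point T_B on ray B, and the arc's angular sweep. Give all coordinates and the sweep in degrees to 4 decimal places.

center=(-10.4382,27.4815) T_A=(-5.0876,31.3406) T_B=(-4.0707,25.7562) sweep=50.9617

bisector direction at 190.3207° = (-0.983821,-0.179157)
center distance |VC| = r/sin(θ/2) = 6.597095/sin(64.5191°) = 7.307945
C = V + |VC|·bis = (-10.4382,27.4815)
T_A = V + ((C−V)·d_A)·d_A = V + 3.1439·d_A = (-5.0876,31.3406)
T_B = V + ((C−V)·d_B)·d_B = V + 3.1439·d_B = (-4.0707,25.7562)
sweep = 180° − θ = 50.9617°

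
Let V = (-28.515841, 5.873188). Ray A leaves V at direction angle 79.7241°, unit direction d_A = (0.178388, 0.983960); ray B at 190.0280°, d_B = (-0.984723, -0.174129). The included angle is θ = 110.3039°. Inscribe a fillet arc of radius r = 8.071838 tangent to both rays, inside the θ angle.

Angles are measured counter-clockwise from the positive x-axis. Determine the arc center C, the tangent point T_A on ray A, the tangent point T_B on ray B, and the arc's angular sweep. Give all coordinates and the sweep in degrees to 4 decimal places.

bisector direction at 134.8761° = (-0.705575,0.708635)
center distance |VC| = r/sin(θ/2) = 8.071838/sin(55.1519°) = 9.835665
C = V + |VC|·bis = (-35.4556,12.8431)
T_A = V + ((C−V)·d_A)·d_A = V + 5.6201·d_A = (-27.5133,11.4032)
T_B = V + ((C−V)·d_B)·d_B = V + 5.6201·d_B = (-34.0501,4.8946)
sweep = 180° − θ = 69.6961°

center=(-35.4556,12.8431) T_A=(-27.5133,11.4032) T_B=(-34.0501,4.8946) sweep=69.6961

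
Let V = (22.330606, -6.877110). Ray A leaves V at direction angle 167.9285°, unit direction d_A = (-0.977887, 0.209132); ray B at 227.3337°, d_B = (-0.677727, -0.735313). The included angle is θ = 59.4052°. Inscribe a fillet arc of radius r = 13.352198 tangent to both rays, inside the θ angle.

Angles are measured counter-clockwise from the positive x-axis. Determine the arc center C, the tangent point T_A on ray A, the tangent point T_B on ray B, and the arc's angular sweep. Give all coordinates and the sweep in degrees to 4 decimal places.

bisector direction at 197.6311° = (-0.953026,-0.302887)
center distance |VC| = r/sin(θ/2) = 13.352198/sin(29.7026°) = 26.947022
C = V + |VC|·bis = (-3.3506,-15.0390)
T_A = V + ((C−V)·d_A)·d_A = V + 23.4064·d_A = (-0.5582,-1.9821)
T_B = V + ((C−V)·d_B)·d_B = V + 23.4064·d_B = (6.4674,-24.0882)
sweep = 180° − θ = 120.5948°

center=(-3.3506,-15.0390) T_A=(-0.5582,-1.9821) T_B=(6.4674,-24.0882) sweep=120.5948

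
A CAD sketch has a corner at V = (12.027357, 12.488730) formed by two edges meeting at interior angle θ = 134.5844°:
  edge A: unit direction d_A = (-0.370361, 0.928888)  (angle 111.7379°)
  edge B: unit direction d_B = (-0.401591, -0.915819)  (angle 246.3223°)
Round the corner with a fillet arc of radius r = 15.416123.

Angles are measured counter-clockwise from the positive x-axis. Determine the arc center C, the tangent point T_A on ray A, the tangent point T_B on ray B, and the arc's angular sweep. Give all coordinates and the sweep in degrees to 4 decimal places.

bisector direction at 179.0301° = (-0.999857,0.016927)
center distance |VC| = r/sin(θ/2) = 15.416123/sin(67.2922°) = 16.711506
C = V + |VC|·bis = (-4.6818,12.7716)
T_A = V + ((C−V)·d_A)·d_A = V + 6.4512·d_A = (9.6381,18.4811)
T_B = V + ((C−V)·d_B)·d_B = V + 6.4512·d_B = (9.4366,6.5806)
sweep = 180° − θ = 45.4156°

center=(-4.6818,12.7716) T_A=(9.6381,18.4811) T_B=(9.4366,6.5806) sweep=45.4156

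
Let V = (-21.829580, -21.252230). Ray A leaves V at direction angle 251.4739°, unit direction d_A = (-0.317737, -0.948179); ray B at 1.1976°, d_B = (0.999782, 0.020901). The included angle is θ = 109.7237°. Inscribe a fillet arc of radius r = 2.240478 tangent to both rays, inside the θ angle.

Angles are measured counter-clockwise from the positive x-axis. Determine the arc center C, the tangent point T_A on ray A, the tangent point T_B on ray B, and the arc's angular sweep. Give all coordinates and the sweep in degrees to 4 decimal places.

center=(-20.2062,-23.4593) T_A=(-22.3306,-22.7474) T_B=(-20.2531,-21.2193) sweep=70.2763

bisector direction at 306.3357° = (0.592516,-0.805559)
center distance |VC| = r/sin(θ/2) = 2.240478/sin(54.8618°) = 2.739752
C = V + |VC|·bis = (-20.2062,-23.4593)
T_A = V + ((C−V)·d_A)·d_A = V + 1.5769·d_A = (-22.3306,-22.7474)
T_B = V + ((C−V)·d_B)·d_B = V + 1.5769·d_B = (-20.2531,-21.2193)
sweep = 180° − θ = 70.2763°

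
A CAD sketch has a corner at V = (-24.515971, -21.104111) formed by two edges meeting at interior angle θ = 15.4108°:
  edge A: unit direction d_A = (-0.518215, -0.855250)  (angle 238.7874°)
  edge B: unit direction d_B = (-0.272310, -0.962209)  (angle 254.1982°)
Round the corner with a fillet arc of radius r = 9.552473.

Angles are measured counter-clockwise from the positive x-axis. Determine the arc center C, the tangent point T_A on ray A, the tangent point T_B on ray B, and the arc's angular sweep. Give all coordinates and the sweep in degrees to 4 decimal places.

center=(-52.9330,-86.4363) T_A=(-61.1027,-81.4861) T_B=(-43.7415,-89.0375) sweep=164.5892

bisector direction at 246.4928° = (-0.398864,-0.917010)
center distance |VC| = r/sin(θ/2) = 9.552473/sin(7.7054°) = 71.244800
C = V + |VC|·bis = (-52.9330,-86.4363)
T_A = V + ((C−V)·d_A)·d_A = V + 70.6015·d_A = (-61.1027,-81.4861)
T_B = V + ((C−V)·d_B)·d_B = V + 70.6015·d_B = (-43.7415,-89.0375)
sweep = 180° − θ = 164.5892°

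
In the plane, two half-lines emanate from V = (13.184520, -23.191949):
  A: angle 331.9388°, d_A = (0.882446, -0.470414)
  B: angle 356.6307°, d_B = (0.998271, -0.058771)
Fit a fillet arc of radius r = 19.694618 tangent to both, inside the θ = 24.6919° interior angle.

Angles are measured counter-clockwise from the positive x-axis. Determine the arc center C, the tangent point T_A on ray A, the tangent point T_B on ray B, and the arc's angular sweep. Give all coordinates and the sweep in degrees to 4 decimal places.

center=(101.8524,-48.1408) T_A=(92.5878,-65.5203) T_B=(103.0099,-28.4803) sweep=155.3081

bisector direction at 344.2848° = (0.962620,-0.270857)
center distance |VC| = r/sin(θ/2) = 19.694618/sin(12.3460°) = 92.111033
C = V + |VC|·bis = (101.8524,-48.1408)
T_A = V + ((C−V)·d_A)·d_A = V + 89.9809·d_A = (92.5878,-65.5203)
T_B = V + ((C−V)·d_B)·d_B = V + 89.9809·d_B = (103.0099,-28.4803)
sweep = 180° − θ = 155.3081°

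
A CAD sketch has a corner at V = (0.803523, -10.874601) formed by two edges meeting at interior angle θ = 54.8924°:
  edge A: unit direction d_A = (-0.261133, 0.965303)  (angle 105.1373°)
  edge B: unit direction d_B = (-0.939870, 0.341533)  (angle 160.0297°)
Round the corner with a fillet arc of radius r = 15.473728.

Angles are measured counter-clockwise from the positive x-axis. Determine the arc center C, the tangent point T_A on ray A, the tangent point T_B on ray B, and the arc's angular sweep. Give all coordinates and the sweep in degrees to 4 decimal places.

bisector direction at 132.5835° = (-0.676664,0.736292)
center distance |VC| = r/sin(θ/2) = 15.473728/sin(27.4462°) = 33.571723
C = V + |VC|·bis = (-21.9133,13.8440)
T_A = V + ((C−V)·d_A)·d_A = V + 29.7930·d_A = (-6.9764,17.8847)
T_B = V + ((C−V)·d_B)·d_B = V + 29.7930·d_B = (-27.1980,-0.6993)
sweep = 180° − θ = 125.1076°

center=(-21.9133,13.8440) T_A=(-6.9764,17.8847) T_B=(-27.1980,-0.6993) sweep=125.1076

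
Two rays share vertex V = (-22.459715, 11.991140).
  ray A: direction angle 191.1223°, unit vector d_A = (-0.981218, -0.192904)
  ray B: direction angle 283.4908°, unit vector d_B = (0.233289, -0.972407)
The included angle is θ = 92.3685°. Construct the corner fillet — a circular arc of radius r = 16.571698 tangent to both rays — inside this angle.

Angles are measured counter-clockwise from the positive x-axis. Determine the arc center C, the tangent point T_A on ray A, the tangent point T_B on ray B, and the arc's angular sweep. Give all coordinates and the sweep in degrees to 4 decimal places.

center=(-34.8648,-7.3366) T_A=(-38.0615,8.9239) T_B=(-18.7503,-3.4706) sweep=87.6315

bisector direction at 237.3065° = (-0.540144,-0.841573)
center distance |VC| = r/sin(θ/2) = 16.571698/sin(46.1842°) = 22.966170
C = V + |VC|·bis = (-34.8648,-7.3366)
T_A = V + ((C−V)·d_A)·d_A = V + 15.9004·d_A = (-38.0615,8.9239)
T_B = V + ((C−V)·d_B)·d_B = V + 15.9004·d_B = (-18.7503,-3.4706)
sweep = 180° − θ = 87.6315°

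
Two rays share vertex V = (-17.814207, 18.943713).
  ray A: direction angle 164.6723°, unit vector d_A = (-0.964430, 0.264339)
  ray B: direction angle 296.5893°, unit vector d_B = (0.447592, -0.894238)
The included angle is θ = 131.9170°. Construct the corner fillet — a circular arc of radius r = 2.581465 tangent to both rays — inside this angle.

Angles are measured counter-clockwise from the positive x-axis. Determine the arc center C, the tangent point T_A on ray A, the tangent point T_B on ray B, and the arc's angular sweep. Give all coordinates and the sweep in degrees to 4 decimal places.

bisector direction at 230.6308° = (-0.634315,-0.773075)
center distance |VC| = r/sin(θ/2) = 2.581465/sin(65.9585°) = 2.826678
C = V + |VC|·bis = (-19.6072,16.7585)
T_A = V + ((C−V)·d_A)·d_A = V + 1.1516·d_A = (-18.9248,19.2481)
T_B = V + ((C−V)·d_B)·d_B = V + 1.1516·d_B = (-17.2988,17.9139)
sweep = 180° − θ = 48.0830°

center=(-19.6072,16.7585) T_A=(-18.9248,19.2481) T_B=(-17.2988,17.9139) sweep=48.0830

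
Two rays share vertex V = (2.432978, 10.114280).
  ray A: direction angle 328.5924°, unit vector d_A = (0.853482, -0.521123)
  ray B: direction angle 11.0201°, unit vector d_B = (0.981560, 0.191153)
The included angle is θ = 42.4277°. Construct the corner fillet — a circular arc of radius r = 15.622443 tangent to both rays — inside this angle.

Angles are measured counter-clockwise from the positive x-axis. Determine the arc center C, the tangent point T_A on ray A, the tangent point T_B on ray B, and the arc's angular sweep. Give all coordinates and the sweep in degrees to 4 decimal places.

center=(44.9253,2.4735) T_A=(36.7841,-10.8600) T_B=(41.9390,17.8079) sweep=137.5723

bisector direction at 349.8062° = (0.984215,-0.176977)
center distance |VC| = r/sin(θ/2) = 15.622443/sin(21.2139°) = 43.173818
C = V + |VC|·bis = (44.9253,2.4735)
T_A = V + ((C−V)·d_A)·d_A = V + 40.2482·d_A = (36.7841,-10.8600)
T_B = V + ((C−V)·d_B)·d_B = V + 40.2482·d_B = (41.9390,17.8079)
sweep = 180° − θ = 137.5723°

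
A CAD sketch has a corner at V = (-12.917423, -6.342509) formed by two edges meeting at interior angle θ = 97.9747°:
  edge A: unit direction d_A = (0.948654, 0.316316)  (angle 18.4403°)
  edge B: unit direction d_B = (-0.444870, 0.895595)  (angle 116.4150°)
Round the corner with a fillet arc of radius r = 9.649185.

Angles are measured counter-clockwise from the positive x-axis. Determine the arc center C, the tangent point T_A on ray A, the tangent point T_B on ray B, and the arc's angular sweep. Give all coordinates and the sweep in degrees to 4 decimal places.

bisector direction at 67.4276° = (0.383850,0.923396)
center distance |VC| = r/sin(θ/2) = 9.649185/sin(48.9873°) = 12.787750
C = V + |VC|·bis = (-8.0088,5.4656)
T_A = V + ((C−V)·d_A)·d_A = V + 8.3916·d_A = (-4.9567,-3.6881)
T_B = V + ((C−V)·d_B)·d_B = V + 8.3916·d_B = (-16.6506,1.1730)
sweep = 180° − θ = 82.0253°

center=(-8.0088,5.4656) T_A=(-4.9567,-3.6881) T_B=(-16.6506,1.1730) sweep=82.0253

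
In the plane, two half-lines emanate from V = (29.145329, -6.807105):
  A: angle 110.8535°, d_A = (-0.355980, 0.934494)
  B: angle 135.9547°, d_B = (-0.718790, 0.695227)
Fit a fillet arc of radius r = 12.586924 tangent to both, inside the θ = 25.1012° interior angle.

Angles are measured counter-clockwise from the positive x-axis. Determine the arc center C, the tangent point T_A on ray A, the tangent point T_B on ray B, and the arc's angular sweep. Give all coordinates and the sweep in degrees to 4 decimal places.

center=(-2.7440,41.5481) T_A=(9.0184,46.0288) T_B=(-11.4948,32.5007) sweep=154.8988

bisector direction at 123.4041° = (-0.550540,0.834808)
center distance |VC| = r/sin(θ/2) = 12.586924/sin(12.5506°) = 57.923717
C = V + |VC|·bis = (-2.7440,41.5481)
T_A = V + ((C−V)·d_A)·d_A = V + 56.5396·d_A = (9.0184,46.0288)
T_B = V + ((C−V)·d_B)·d_B = V + 56.5396·d_B = (-11.4948,32.5007)
sweep = 180° − θ = 154.8988°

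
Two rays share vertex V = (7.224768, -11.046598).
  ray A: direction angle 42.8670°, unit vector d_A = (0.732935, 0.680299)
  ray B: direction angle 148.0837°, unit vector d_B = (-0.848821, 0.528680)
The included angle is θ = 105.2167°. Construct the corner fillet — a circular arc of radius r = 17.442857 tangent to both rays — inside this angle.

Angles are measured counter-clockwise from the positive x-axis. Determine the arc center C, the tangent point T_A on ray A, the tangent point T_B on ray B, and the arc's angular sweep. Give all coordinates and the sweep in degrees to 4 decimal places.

bisector direction at 95.4754° = (-0.095418,0.995437)
center distance |VC| = r/sin(θ/2) = 17.442857/sin(52.6084°) = 21.954422
C = V + |VC|·bis = (5.1299,10.8077)
T_A = V + ((C−V)·d_A)·d_A = V + 13.3320·d_A = (16.9963,-1.9768)
T_B = V + ((C−V)·d_B)·d_B = V + 13.3320·d_B = (-4.0918,-3.9982)
sweep = 180° − θ = 74.7833°

center=(5.1299,10.8077) T_A=(16.9963,-1.9768) T_B=(-4.0918,-3.9982) sweep=74.7833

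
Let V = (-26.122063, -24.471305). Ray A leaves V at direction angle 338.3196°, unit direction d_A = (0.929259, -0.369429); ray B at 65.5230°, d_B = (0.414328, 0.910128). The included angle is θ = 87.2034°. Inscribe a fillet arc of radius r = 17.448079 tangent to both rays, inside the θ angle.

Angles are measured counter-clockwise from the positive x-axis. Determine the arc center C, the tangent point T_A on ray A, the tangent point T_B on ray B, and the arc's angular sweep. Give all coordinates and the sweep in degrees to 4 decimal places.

center=(-2.6511,-15.0259) T_A=(-9.0969,-31.2397) T_B=(-18.5311,-7.7967) sweep=92.7966

bisector direction at 21.9213° = (0.927698,0.373333)
center distance |VC| = r/sin(θ/2) = 17.448079/sin(43.6017°) = 25.300233
C = V + |VC|·bis = (-2.6511,-15.0259)
T_A = V + ((C−V)·d_A)·d_A = V + 18.3212·d_A = (-9.0969,-31.2397)
T_B = V + ((C−V)·d_B)·d_B = V + 18.3212·d_B = (-18.5311,-7.7967)
sweep = 180° − θ = 92.7966°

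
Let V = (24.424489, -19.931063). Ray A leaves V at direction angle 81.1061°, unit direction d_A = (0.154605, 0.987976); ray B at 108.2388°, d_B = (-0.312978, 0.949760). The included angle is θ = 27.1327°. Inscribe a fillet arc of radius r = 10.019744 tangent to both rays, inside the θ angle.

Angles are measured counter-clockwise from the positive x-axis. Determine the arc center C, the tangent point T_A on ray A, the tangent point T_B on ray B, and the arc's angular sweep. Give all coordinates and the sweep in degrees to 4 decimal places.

bisector direction at 94.6725° = (-0.081459,0.996677)
center distance |VC| = r/sin(θ/2) = 10.019744/sin(13.5663°) = 42.715143
C = V + |VC|·bis = (20.9449,22.6421)
T_A = V + ((C−V)·d_A)·d_A = V + 41.5233·d_A = (30.8442,21.0930)
T_B = V + ((C−V)·d_B)·d_B = V + 41.5233·d_B = (11.4286,19.5062)
sweep = 180° − θ = 152.8673°

center=(20.9449,22.6421) T_A=(30.8442,21.0930) T_B=(11.4286,19.5062) sweep=152.8673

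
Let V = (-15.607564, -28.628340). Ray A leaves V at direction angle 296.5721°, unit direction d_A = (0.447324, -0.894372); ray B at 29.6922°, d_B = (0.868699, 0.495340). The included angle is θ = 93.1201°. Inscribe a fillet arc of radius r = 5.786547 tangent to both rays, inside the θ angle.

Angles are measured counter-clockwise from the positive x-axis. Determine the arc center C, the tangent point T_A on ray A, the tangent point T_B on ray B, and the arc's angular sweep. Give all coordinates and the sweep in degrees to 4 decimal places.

center=(-7.9810,-30.9408) T_A=(-13.1564,-33.5292) T_B=(-10.8473,-25.9140) sweep=86.8799

bisector direction at 343.1321° = (0.956977,-0.290165)
center distance |VC| = r/sin(θ/2) = 5.786547/sin(46.5600°) = 7.969403
C = V + |VC|·bis = (-7.9810,-30.9408)
T_A = V + ((C−V)·d_A)·d_A = V + 5.4797·d_A = (-13.1564,-33.5292)
T_B = V + ((C−V)·d_B)·d_B = V + 5.4797·d_B = (-10.8473,-25.9140)
sweep = 180° − θ = 86.8799°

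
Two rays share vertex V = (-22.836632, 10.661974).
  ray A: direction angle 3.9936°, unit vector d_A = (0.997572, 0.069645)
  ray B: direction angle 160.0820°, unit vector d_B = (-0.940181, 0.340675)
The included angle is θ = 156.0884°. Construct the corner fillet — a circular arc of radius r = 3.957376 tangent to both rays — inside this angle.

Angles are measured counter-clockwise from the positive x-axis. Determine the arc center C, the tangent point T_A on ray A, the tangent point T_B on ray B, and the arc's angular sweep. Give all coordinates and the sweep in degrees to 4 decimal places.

bisector direction at 82.0378° = (0.138520,0.990360)
center distance |VC| = r/sin(θ/2) = 3.957376/sin(78.0442°) = 4.045124
C = V + |VC|·bis = (-22.2763,14.6681)
T_A = V + ((C−V)·d_A)·d_A = V + 0.8380·d_A = (-22.0007,10.7203)
T_B = V + ((C−V)·d_B)·d_B = V + 0.8380·d_B = (-23.6245,10.9475)
sweep = 180° − θ = 23.9116°

center=(-22.2763,14.6681) T_A=(-22.0007,10.7203) T_B=(-23.6245,10.9475) sweep=23.9116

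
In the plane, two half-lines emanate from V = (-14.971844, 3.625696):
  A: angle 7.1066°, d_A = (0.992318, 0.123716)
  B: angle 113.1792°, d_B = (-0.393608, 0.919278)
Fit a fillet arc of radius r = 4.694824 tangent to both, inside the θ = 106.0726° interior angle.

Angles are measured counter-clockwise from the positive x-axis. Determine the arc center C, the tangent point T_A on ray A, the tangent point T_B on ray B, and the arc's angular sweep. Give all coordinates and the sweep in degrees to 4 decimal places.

center=(-12.0467,8.7216) T_A=(-11.4658,4.0628) T_B=(-16.3625,6.8736) sweep=73.9274

bisector direction at 60.1429° = (0.497839,0.867270)
center distance |VC| = r/sin(θ/2) = 4.694824/sin(53.0363°) = 5.875753
C = V + |VC|·bis = (-12.0467,8.7216)
T_A = V + ((C−V)·d_A)·d_A = V + 3.5331·d_A = (-11.4658,4.0628)
T_B = V + ((C−V)·d_B)·d_B = V + 3.5331·d_B = (-16.3625,6.8736)
sweep = 180° − θ = 73.9274°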